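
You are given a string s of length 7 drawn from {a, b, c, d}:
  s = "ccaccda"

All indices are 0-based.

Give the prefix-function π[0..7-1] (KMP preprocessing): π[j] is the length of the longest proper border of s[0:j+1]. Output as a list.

[0, 1, 0, 1, 2, 0, 0]

π[0] = 0
j=1 s[j]='c': π[1]=1 (border 'c')
j=2 s[j]='a': k: 1→0; π[2]=0 (border '')
j=3 s[j]='c': π[3]=1 (border 'c')
j=4 s[j]='c': π[4]=2 (border 'cc')
j=5 s[j]='d': k: 2→1→0; π[5]=0 (border '')
j=6 s[j]='a': π[6]=0 (border '')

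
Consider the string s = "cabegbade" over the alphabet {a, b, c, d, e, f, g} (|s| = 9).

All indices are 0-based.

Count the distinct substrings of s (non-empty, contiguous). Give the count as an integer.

42

sorted suffixes:
  #0 SA[0]=1  'abegbade'
  #1 SA[1]=6  'ade'
  #2 SA[2]=5  'bade'
  #3 SA[3]=2  'begbade'
  #4 SA[4]=0  'cabegbade'
  #5 SA[5]=7  'de'
  #6 SA[6]=8  'e'
  #7 SA[7]=3  'egbade'
  #8 SA[8]=4  'gbade'

SA = [1, 6, 5, 2, 0, 7, 8, 3, 4]
rank  pair      lcp
   1  s[1:],s[6:]  1  'a'
   2  s[6:],s[5:]  0  ''
   3  s[5:],s[2:]  1  'b'
   4  s[2:],s[0:]  0  ''
   5  s[0:],s[7:]  0  ''
   6  s[7:],s[8:]  0  ''
   7  s[8:],s[3:]  1  'e'
   8  s[3:],s[4:]  0  ''

n(n+1)/2 = 9·10/2 = 45
Σ LCP = 0 + 1 + 0 + 1 + 0 + 0 + 0 + 1 + 0 = 3
distinct = 45 − 3 = 42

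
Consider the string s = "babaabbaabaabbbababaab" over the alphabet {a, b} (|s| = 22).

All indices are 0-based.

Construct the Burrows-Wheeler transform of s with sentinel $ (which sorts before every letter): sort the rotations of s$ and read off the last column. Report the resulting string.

bbbbbabbabaaaabaaa$baba

rank  rotation                 last
    0  $babaabbaabaabbbababaab  b
    1  aab$babaabbaabaabbbabab  b
    2  aabaabbbababaab$babaabb  b
    3  aabbaabaabbbababaab$bab  b
    4  aabbbababaab$babaabbaab  b
    5  ab$babaabbaabaabbbababa  a
    6  abaab$babaabbaabaabbbab  b
    7  abaabbaabaabbbababaab$b  b
    8  abaabbbababaab$babaabba  a
    9  ababaab$babaabbaabaabbb  b
   10  abbaabaabbbababaab$baba  a
   11  abbbababaab$babaabbaaba  a
   12  b$babaabbaabaabbbababaa  a
   13  baab$babaabbaabaabbbaba  a
   14  baabaabbbababaab$babaab  b
   15  baabbaabaabbbababaab$ba  a
   16  baabbbababaab$babaabbaa  a
   17  babaab$babaabbaabaabbba  a
   18  babaabbaabaabbbababaab$  $
   19  bababaab$babaabbaabaabb  b
   20  bbaabaabbbababaab$babaa  a
   21  bbababaab$babaabbaabaab  b
   22  bbbababaab$babaabbaabaa  a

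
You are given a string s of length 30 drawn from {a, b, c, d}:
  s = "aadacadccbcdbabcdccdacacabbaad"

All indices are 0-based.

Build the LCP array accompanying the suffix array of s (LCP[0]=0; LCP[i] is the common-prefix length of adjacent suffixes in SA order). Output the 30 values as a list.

[0, 3, 1, 2, 1, 3, 3, 1, 2, 2, 0, 2, 1, 1, 3, 0, 2, 2, 1, 1, 2, 1, 2, 2, 0, 1, 4, 1, 1, 3]

rank→(start, suffix):
  0 → (27, 'aad')
  1 → (0, 'aadacadccbcdbabcdccdacacabbaad')
  2 → (24, 'abbaad')
  3 → (13, 'abcdccdacacabbaad')
  4 → (22, 'acabbaad')
  5 → (20, 'acacabbaad')
  6 → (3, 'acadccbcdbabcdccdacacabbaad')
  7 → (28, 'ad')
  8 → (1, 'adacadccbcdbabcdccdacacabbaad')
  9 → (5, 'adccbcdbabcdccdacacabbaad')
  10 → (26, 'baad')
  11 → (12, 'babcdccdacacabbaad')
  12 → (25, 'bbaad')
  13 → (9, 'bcdbabcdccdacacabbaad')
  14 → (14, 'bcdccdacacabbaad')
  15 → (23, 'cabbaad')
  16 → (21, 'cacabbaad')
  17 → (4, 'cadccbcdbabcdccdacacabbaad')
  18 → (8, 'cbcdbabcdccdacacabbaad')
  19 → (7, 'ccbcdbabcdccdacacabbaad')
  20 → (17, 'ccdacacabbaad')
  21 → (18, 'cdacacabbaad')
  22 → (10, 'cdbabcdccdacacabbaad')
  23 → (15, 'cdccdacacabbaad')
  24 → (29, 'd')
  25 → (19, 'dacacabbaad')
  26 → (2, 'dacadccbcdbabcdccdacacabbaad')
  27 → (11, 'dbabcdccdacacabbaad')
  28 → (6, 'dccbcdbabcdccdacacabbaad')
  29 → (16, 'dccdacacabbaad')

SA = [27, 0, 24, 13, 22, 20, 3, 28, 1, 5, 26, 12, 25, 9, 14, 23, 21, 4, 8, 7, 17, 18, 10, 15, 29, 19, 2, 11, 6, 16]
rank  pair      lcp
   1  s[27:],s[0:]  3  'aad'
   2  s[0:],s[24:]  1  'a'
   3  s[24:],s[13:]  2  'ab'
   4  s[13:],s[22:]  1  'a'
   5  s[22:],s[20:]  3  'aca'
   6  s[20:],s[3:]  3  'aca'
   7  s[3:],s[28:]  1  'a'
   8  s[28:],s[1:]  2  'ad'
   9  s[1:],s[5:]  2  'ad'
  10  s[5:],s[26:]  0  ''
  11  s[26:],s[12:]  2  'ba'
  12  s[12:],s[25:]  1  'b'
  13  s[25:],s[9:]  1  'b'
  14  s[9:],s[14:]  3  'bcd'
  15  s[14:],s[23:]  0  ''
  16  s[23:],s[21:]  2  'ca'
  17  s[21:],s[4:]  2  'ca'
  18  s[4:],s[8:]  1  'c'
  19  s[8:],s[7:]  1  'c'
  20  s[7:],s[17:]  2  'cc'
  21  s[17:],s[18:]  1  'c'
  22  s[18:],s[10:]  2  'cd'
  23  s[10:],s[15:]  2  'cd'
  24  s[15:],s[29:]  0  ''
  25  s[29:],s[19:]  1  'd'
  26  s[19:],s[2:]  4  'daca'
  27  s[2:],s[11:]  1  'd'
  28  s[11:],s[6:]  1  'd'
  29  s[6:],s[16:]  3  'dcc'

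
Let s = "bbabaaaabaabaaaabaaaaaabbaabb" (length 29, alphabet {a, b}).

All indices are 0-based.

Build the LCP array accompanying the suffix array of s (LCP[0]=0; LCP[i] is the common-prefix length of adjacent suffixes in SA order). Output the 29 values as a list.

[0, 5, 4, 7, 5, 3, 6, 4, 2, 7, 5, 3, 4, 1, 6, 9, 4, 2, 3, 0, 1, 5, 8, 3, 4, 2, 1, 2, 3]

sorted suffixes:
  #0 SA[0]=17  'aaaaaabbaabb'
  #1 SA[1]=18  'aaaaabbaabb'
  #2 SA[2]=12  'aaaabaaaaaabbaabb'
  #3 SA[3]=4  'aaaabaabaaaabaaaaaabbaabb'
  #4 SA[4]=19  'aaaabbaabb'
  #5 SA[5]=13  'aaabaaaaaabbaabb'
  #6 SA[6]=5  'aaabaabaaaabaaaaaabbaabb'
  #7 SA[7]=20  'aaabbaabb'
  #8 SA[8]=14  'aabaaaaaabbaabb'
  #9 SA[9]=9  'aabaaaabaaaaaabbaabb'
  #10 SA[10]=6  'aabaabaaaabaaaaaabbaabb'
  #11 SA[11]=25  'aabb'
  #12 SA[12]=21  'aabbaabb'
  #13 SA[13]=15  'abaaaaaabbaabb'
  #14 SA[14]=10  'abaaaabaaaaaabbaabb'
  #15 SA[15]=2  'abaaaabaabaaaabaaaaaabbaabb'
  #16 SA[16]=7  'abaabaaaabaaaaaabbaabb'
  #17 SA[17]=26  'abb'
  #18 SA[18]=22  'abbaabb'
  #19 SA[19]=28  'b'
  #20 SA[20]=16  'baaaaaabbaabb'
  #21 SA[21]=11  'baaaabaaaaaabbaabb'
  #22 SA[22]=3  'baaaabaabaaaabaaaaaabbaabb'
  #23 SA[23]=8  'baabaaaabaaaaaabbaabb'
  #24 SA[24]=24  'baabb'
  #25 SA[25]=1  'babaaaabaabaaaabaaaaaabbaabb'
  #26 SA[26]=27  'bb'
  #27 SA[27]=23  'bbaabb'
  #28 SA[28]=0  'bbabaaaabaabaaaabaaaaaabbaabb'

SA = [17, 18, 12, 4, 19, 13, 5, 20, 14, 9, 6, 25, 21, 15, 10, 2, 7, 26, 22, 28, 16, 11, 3, 8, 24, 1, 27, 23, 0]
i: (SA[i-1],SA[i]) lcp shared
  1: (17,18) 5 'aaaaa'
  2: (18,12) 4 'aaaa'
  3: (12,4) 7 'aaaabaa'
  4: (4,19) 5 'aaaab'
  5: (19,13) 3 'aaa'
  6: (13,5) 6 'aaabaa'
  7: (5,20) 4 'aaab'
  8: (20,14) 2 'aa'
  9: (14,9) 7 'aabaaaa'
  10: (9,6) 5 'aabaa'
  11: (6,25) 3 'aab'
  12: (25,21) 4 'aabb'
  13: (21,15) 1 'a'
  14: (15,10) 6 'abaaaa'
  15: (10,2) 9 'abaaaabaa'
  16: (2,7) 4 'abaa'
  17: (7,26) 2 'ab'
  18: (26,22) 3 'abb'
  19: (22,28) 0 ''
  20: (28,16) 1 'b'
  21: (16,11) 5 'baaaa'
  22: (11,3) 8 'baaaabaa'
  23: (3,8) 3 'baa'
  24: (8,24) 4 'baab'
  25: (24,1) 2 'ba'
  26: (1,27) 1 'b'
  27: (27,23) 2 'bb'
  28: (23,0) 3 'bba'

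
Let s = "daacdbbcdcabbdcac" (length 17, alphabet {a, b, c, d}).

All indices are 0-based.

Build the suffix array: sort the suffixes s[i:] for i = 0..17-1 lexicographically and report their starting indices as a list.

[1, 10, 15, 2, 5, 11, 6, 12, 16, 9, 14, 3, 7, 0, 4, 8, 13]

rank→(start, suffix):
  0 → (1, 'aacdbbcdcabbdcac')
  1 → (10, 'abbdcac')
  2 → (15, 'ac')
  3 → (2, 'acdbbcdcabbdcac')
  4 → (5, 'bbcdcabbdcac')
  5 → (11, 'bbdcac')
  6 → (6, 'bcdcabbdcac')
  7 → (12, 'bdcac')
  8 → (16, 'c')
  9 → (9, 'cabbdcac')
  10 → (14, 'cac')
  11 → (3, 'cdbbcdcabbdcac')
  12 → (7, 'cdcabbdcac')
  13 → (0, 'daacdbbcdcabbdcac')
  14 → (4, 'dbbcdcabbdcac')
  15 → (8, 'dcabbdcac')
  16 → (13, 'dcac')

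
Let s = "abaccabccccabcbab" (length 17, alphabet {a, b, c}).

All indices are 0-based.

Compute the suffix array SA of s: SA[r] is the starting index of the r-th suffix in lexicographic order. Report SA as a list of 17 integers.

[15, 0, 11, 5, 2, 16, 14, 1, 12, 6, 10, 4, 13, 9, 3, 8, 7]

rank→(start, suffix):
  0 → (15, 'ab')
  1 → (0, 'abaccabccccabcbab')
  2 → (11, 'abcbab')
  3 → (5, 'abccccabcbab')
  4 → (2, 'accabccccabcbab')
  5 → (16, 'b')
  6 → (14, 'bab')
  7 → (1, 'baccabccccabcbab')
  8 → (12, 'bcbab')
  9 → (6, 'bccccabcbab')
  10 → (10, 'cabcbab')
  11 → (4, 'cabccccabcbab')
  12 → (13, 'cbab')
  13 → (9, 'ccabcbab')
  14 → (3, 'ccabccccabcbab')
  15 → (8, 'cccabcbab')
  16 → (7, 'ccccabcbab')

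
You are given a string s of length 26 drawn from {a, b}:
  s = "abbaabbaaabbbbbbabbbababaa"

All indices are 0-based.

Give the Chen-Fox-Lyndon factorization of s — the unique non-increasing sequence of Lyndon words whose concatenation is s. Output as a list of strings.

emit factor 1: 'abb' (i=0, period=3)
emit factor 2: 'aabb' (i=3, period=4)
emit factor 3: 'aaabbbbbbabbbabab' (i=7, period=17)
emit factor 4: 'a' (i=24, period=1)
emit factor 5: 'a' (i=25, period=1)

["abb", "aabb", "aaabbbbbbabbbabab", "a", "a"]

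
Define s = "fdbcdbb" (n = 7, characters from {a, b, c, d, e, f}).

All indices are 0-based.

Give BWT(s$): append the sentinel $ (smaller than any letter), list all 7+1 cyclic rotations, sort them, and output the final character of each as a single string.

bbddbcf$

rank  rotation  last
    0  $fdbcdbb  b
    1  b$fdbcdb  b
    2  bb$fdbcd  d
    3  bcdbb$fd  d
    4  cdbb$fdb  b
    5  dbb$fdbc  c
    6  dbcdbb$f  f
    7  fdbcdbb$  $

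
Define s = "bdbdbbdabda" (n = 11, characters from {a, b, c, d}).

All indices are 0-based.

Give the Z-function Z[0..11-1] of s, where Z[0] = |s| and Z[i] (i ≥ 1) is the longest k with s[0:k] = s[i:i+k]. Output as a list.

[11, 0, 3, 0, 1, 2, 0, 0, 2, 0, 0]

Z[0]=11
i=1: fresh scan; Z[1]=0
i=2: fresh scan; Z[2]=3 extend→box=[2,5)
i=3: min(r-i=2, Z[1]=0)=0; Z[3]=0
i=4: min(r-i=1, Z[2]=3)=1; Z[4]=1
i=5: fresh scan; Z[5]=2 extend→box=[5,7)
i=6: min(r-i=1, Z[1]=0)=0; Z[6]=0
i=7: fresh scan; Z[7]=0
i=8: fresh scan; Z[8]=2 extend→box=[8,10)
i=9: min(r-i=1, Z[1]=0)=0; Z[9]=0
i=10: fresh scan; Z[10]=0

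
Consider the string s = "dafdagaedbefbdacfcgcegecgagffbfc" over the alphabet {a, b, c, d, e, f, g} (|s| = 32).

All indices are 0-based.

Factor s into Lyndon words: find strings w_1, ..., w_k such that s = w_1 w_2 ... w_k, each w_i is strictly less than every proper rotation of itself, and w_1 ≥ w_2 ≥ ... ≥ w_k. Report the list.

["d", "afdag", "aedbefbd", "acfcgcegecgagffbfc"]

emit factor 1: 'd' (i=0, period=1)
emit factor 2: 'afdag' (i=1, period=5)
emit factor 3: 'aedbefbd' (i=6, period=8)
emit factor 4: 'acfcgcegecgagffbfc' (i=14, period=18)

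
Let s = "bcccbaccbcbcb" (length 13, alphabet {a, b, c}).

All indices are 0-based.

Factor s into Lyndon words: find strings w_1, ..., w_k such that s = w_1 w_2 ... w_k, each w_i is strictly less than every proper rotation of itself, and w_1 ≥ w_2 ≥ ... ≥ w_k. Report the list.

emit factor 1: 'bccc' (i=0, period=4)
emit factor 2: 'b' (i=4, period=1)
emit factor 3: 'accbcbcb' (i=5, period=8)

["bccc", "b", "accbcbcb"]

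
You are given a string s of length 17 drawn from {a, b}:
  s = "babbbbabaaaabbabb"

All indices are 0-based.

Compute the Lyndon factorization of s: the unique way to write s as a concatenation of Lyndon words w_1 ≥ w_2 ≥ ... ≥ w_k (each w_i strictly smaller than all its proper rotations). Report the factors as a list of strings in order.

["b", "abbbb", "ab", "aaaabbabb"]

emit factor 1: 'b' (i=0, period=1)
emit factor 2: 'abbbb' (i=1, period=5)
emit factor 3: 'ab' (i=6, period=2)
emit factor 4: 'aaaabbabb' (i=8, period=9)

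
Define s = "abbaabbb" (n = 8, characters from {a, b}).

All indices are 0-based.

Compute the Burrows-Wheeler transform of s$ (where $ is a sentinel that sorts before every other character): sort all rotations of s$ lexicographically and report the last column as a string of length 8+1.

rank  rotation   last
    0  $abbaabbb  b
    1  aabbb$abb  b
    2  abbaabbb$  $
    3  abbb$abba  a
    4  b$abbaabb  b
    5  baabbb$ab  b
    6  bb$abbaab  b
    7  bbaabbb$a  a
    8  bbb$abbaa  a

bb$abbbaa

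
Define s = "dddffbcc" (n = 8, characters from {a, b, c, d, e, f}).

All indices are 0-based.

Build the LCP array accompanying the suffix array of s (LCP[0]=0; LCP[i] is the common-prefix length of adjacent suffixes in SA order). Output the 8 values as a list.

rank→(start, suffix):
  0 → (5, 'bcc')
  1 → (7, 'c')
  2 → (6, 'cc')
  3 → (0, 'dddffbcc')
  4 → (1, 'ddffbcc')
  5 → (2, 'dffbcc')
  6 → (4, 'fbcc')
  7 → (3, 'ffbcc')

SA = [5, 7, 6, 0, 1, 2, 4, 3]
i: (SA[i-1],SA[i]) lcp shared
  1: (5,7) 0 ''
  2: (7,6) 1 'c'
  3: (6,0) 0 ''
  4: (0,1) 2 'dd'
  5: (1,2) 1 'd'
  6: (2,4) 0 ''
  7: (4,3) 1 'f'

[0, 0, 1, 0, 2, 1, 0, 1]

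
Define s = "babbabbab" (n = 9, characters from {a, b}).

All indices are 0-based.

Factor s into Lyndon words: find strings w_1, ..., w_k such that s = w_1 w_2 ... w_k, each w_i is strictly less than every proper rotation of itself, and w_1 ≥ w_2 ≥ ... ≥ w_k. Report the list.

emit factor 1: 'b' (i=0, period=1)
emit factor 2: 'abb' (i=1, period=3)
emit factor 3: 'abb' (i=4, period=3)
emit factor 4: 'ab' (i=7, period=2)

["b", "abb", "abb", "ab"]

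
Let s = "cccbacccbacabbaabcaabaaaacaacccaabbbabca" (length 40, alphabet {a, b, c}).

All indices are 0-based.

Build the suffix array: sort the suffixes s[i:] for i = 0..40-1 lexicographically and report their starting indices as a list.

rank | idx | suffix
   0 |  39 | a
   1 |  21 | aaaacaacccaabbbabca
   2 |  22 | aaacaacccaabbbabca
   3 |  18 | aabaaaacaacccaabbbabca
   4 |  31 | aabbbabca
   5 |  14 | aabcaabaaaacaacccaabbbabca
   6 |  23 | aacaacccaabbbabca
   7 |  26 | aacccaabbbabca
   8 |  19 | abaaaacaacccaabbbabca
   9 |  11 | abbaabcaabaaaacaacccaabbbabca
  10 |  32 | abbbabca
  11 |  36 | abca
  12 |  15 | abcaabaaaacaacccaabbbabca
  13 |  24 | acaacccaabbbabca
  14 |   9 | acabbaabcaabaaaacaacccaabbbabca
  15 |  27 | acccaabbbabca
  16 |   4 | acccbacabbaabcaabaaaacaacccaabbbabca
  17 |  20 | baaaacaacccaabbbabca
  18 |  13 | baabcaabaaaacaacccaabbbabca
  19 |  35 | babca
  20 |   8 | bacabbaabcaabaaaacaacccaabbbabca
  21 |   3 | bacccbacabbaabcaabaaaacaacccaabbbabca
  22 |  12 | bbaabcaabaaaacaacccaabbbabca
  23 |  34 | bbabca
  24 |  33 | bbbabca
  25 |  37 | bca
  26 |  16 | bcaabaaaacaacccaabbbabca
  27 |  38 | ca
  28 |  17 | caabaaaacaacccaabbbabca
  29 |  30 | caabbbabca
  30 |  25 | caacccaabbbabca
  31 |  10 | cabbaabcaabaaaacaacccaabbbabca
  32 |   7 | cbacabbaabcaabaaaacaacccaabbbabca
  33 |   2 | cbacccbacabbaabcaabaaaacaacccaabbbabca
  34 |  29 | ccaabbbabca
  35 |   6 | ccbacabbaabcaabaaaacaacccaabbbabca
  36 |   1 | ccbacccbacabbaabcaabaaaacaacccaabbbabca
  37 |  28 | cccaabbbabca
  38 |   5 | cccbacabbaabcaabaaaacaacccaabbbabca
  39 |   0 | cccbacccbacabbaabcaabaaaacaacccaabbbabca

[39, 21, 22, 18, 31, 14, 23, 26, 19, 11, 32, 36, 15, 24, 9, 27, 4, 20, 13, 35, 8, 3, 12, 34, 33, 37, 16, 38, 17, 30, 25, 10, 7, 2, 29, 6, 1, 28, 5, 0]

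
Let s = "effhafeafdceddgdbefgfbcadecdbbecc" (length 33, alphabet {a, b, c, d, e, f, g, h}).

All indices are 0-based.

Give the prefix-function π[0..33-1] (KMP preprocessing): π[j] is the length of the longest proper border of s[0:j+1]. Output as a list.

π[0] = 0
j=1 s[j]='f': π[1]=0 (border '')
j=2 s[j]='f': π[2]=0 (border '')
j=3 s[j]='h': π[3]=0 (border '')
j=4 s[j]='a': π[4]=0 (border '')
j=5 s[j]='f': π[5]=0 (border '')
j=6 s[j]='e': π[6]=1 (border 'e')
j=7 s[j]='a': k: 1→0; π[7]=0 (border '')
j=8 s[j]='f': π[8]=0 (border '')
j=9 s[j]='d': π[9]=0 (border '')
j=10 s[j]='c': π[10]=0 (border '')
j=11 s[j]='e': π[11]=1 (border 'e')
j=12 s[j]='d': k: 1→0; π[12]=0 (border '')
j=13 s[j]='d': π[13]=0 (border '')
j=14 s[j]='g': π[14]=0 (border '')
j=15 s[j]='d': π[15]=0 (border '')
j=16 s[j]='b': π[16]=0 (border '')
j=17 s[j]='e': π[17]=1 (border 'e')
j=18 s[j]='f': π[18]=2 (border 'ef')
j=19 s[j]='g': k: 2→0; π[19]=0 (border '')
j=20 s[j]='f': π[20]=0 (border '')
j=21 s[j]='b': π[21]=0 (border '')
j=22 s[j]='c': π[22]=0 (border '')
j=23 s[j]='a': π[23]=0 (border '')
j=24 s[j]='d': π[24]=0 (border '')
j=25 s[j]='e': π[25]=1 (border 'e')
j=26 s[j]='c': k: 1→0; π[26]=0 (border '')
j=27 s[j]='d': π[27]=0 (border '')
j=28 s[j]='b': π[28]=0 (border '')
j=29 s[j]='b': π[29]=0 (border '')
j=30 s[j]='e': π[30]=1 (border 'e')
j=31 s[j]='c': k: 1→0; π[31]=0 (border '')
j=32 s[j]='c': π[32]=0 (border '')

[0, 0, 0, 0, 0, 0, 1, 0, 0, 0, 0, 1, 0, 0, 0, 0, 0, 1, 2, 0, 0, 0, 0, 0, 0, 1, 0, 0, 0, 0, 1, 0, 0]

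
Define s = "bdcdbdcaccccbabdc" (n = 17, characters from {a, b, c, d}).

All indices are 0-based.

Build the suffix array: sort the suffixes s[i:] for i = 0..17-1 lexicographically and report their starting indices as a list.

sorted suffixes:
  #0 SA[0]=13  'abdc'
  #1 SA[1]=7  'accccbabdc'
  #2 SA[2]=12  'babdc'
  #3 SA[3]=14  'bdc'
  #4 SA[4]=4  'bdcaccccbabdc'
  #5 SA[5]=0  'bdcdbdcaccccbabdc'
  #6 SA[6]=16  'c'
  #7 SA[7]=6  'caccccbabdc'
  #8 SA[8]=11  'cbabdc'
  #9 SA[9]=10  'ccbabdc'
  #10 SA[10]=9  'cccbabdc'
  #11 SA[11]=8  'ccccbabdc'
  #12 SA[12]=2  'cdbdcaccccbabdc'
  #13 SA[13]=3  'dbdcaccccbabdc'
  #14 SA[14]=15  'dc'
  #15 SA[15]=5  'dcaccccbabdc'
  #16 SA[16]=1  'dcdbdcaccccbabdc'

[13, 7, 12, 14, 4, 0, 16, 6, 11, 10, 9, 8, 2, 3, 15, 5, 1]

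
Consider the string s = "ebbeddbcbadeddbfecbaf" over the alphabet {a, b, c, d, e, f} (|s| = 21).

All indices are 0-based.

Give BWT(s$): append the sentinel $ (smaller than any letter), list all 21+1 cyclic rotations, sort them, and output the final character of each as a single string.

fbbccedbdbeddeea$fbdab

rank  rotation                last
    0  $ebbeddbcbadeddbfecbaf  f
    1  adeddbfecbaf$ebbeddbcb  b
    2  af$ebbeddbcbadeddbfecb  b
    3  badeddbfecbaf$ebbeddbc  c
    4  baf$ebbeddbcbadeddbfec  c
    5  bbeddbcbadeddbfecbaf$e  e
    6  bcbadeddbfecbaf$ebbedd  d
    7  beddbcbadeddbfecbaf$eb  b
    8  bfecbaf$ebbeddbcbadedd  d
    9  cbadeddbfecbaf$ebbeddb  b
   10  cbaf$ebbeddbcbadeddbfe  e
   11  dbcbadeddbfecbaf$ebbed  d
   12  dbfecbaf$ebbeddbcbaded  d
   13  ddbcbadeddbfecbaf$ebbe  e
   14  ddbfecbaf$ebbeddbcbade  e
   15  deddbfecbaf$ebbeddbcba  a
   16  ebbeddbcbadeddbfecbaf$  $
   17  ecbaf$ebbeddbcbadeddbf  f
   18  eddbcbadeddbfecbaf$ebb  b
   19  eddbfecbaf$ebbeddbcbad  d
   20  f$ebbeddbcbadeddbfecba  a
   21  fecbaf$ebbeddbcbadeddb  b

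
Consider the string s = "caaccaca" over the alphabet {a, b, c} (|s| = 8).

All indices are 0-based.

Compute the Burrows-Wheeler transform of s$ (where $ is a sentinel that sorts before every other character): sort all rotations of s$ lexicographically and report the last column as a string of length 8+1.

acccaa$ca

rank  rotation   last
    0  $caaccaca  a
    1  a$caaccac  c
    2  aaccaca$c  c
    3  aca$caacc  c
    4  accaca$ca  a
    5  ca$caacca  a
    6  caaccaca$  $
    7  caca$caac  c
    8  ccaca$caa  a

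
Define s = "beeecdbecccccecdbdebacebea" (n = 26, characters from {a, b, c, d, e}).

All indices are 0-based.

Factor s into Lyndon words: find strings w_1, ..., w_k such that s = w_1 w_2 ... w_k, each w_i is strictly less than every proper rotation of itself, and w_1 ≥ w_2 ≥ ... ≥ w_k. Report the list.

["beeecd", "becccccecd", "bde", "b", "acebe", "a"]

emit factor 1: 'beeecd' (i=0, period=6)
emit factor 2: 'becccccecd' (i=6, period=10)
emit factor 3: 'bde' (i=16, period=3)
emit factor 4: 'b' (i=19, period=1)
emit factor 5: 'acebe' (i=20, period=5)
emit factor 6: 'a' (i=25, period=1)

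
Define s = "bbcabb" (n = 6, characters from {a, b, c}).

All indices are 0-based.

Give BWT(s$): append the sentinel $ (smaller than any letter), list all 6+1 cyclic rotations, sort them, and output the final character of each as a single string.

bcba$bb

rank  rotation last
    0  $bbcabb  b
    1  abb$bbc  c
    2  b$bbcab  b
    3  bb$bbca  a
    4  bbcabb$  $
    5  bcabb$b  b
    6  cabb$bb  b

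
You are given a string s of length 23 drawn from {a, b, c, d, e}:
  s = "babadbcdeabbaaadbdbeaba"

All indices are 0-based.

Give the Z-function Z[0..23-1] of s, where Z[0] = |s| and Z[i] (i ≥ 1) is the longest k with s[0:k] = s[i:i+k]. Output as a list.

[23, 0, 2, 0, 0, 1, 0, 0, 0, 0, 1, 2, 0, 0, 0, 0, 1, 0, 1, 0, 0, 2, 0]

Z[0]=23
i=1: fresh scan; Z[1]=0
i=2: fresh scan; Z[2]=2 scan→box=[2,4)
i=3: min(r-i=1, Z[1]=0)=0; Z[3]=0
i=4: fresh scan; Z[4]=0
i=5: fresh scan; Z[5]=1 scan→box=[5,6)
i=6: fresh scan; Z[6]=0
i=7: fresh scan; Z[7]=0
i=8: fresh scan; Z[8]=0
i=9: fresh scan; Z[9]=0
i=10: fresh scan; Z[10]=1 scan→box=[10,11)
i=11: fresh scan; Z[11]=2 scan→box=[11,13)
i=12: min(r-i=1, Z[1]=0)=0; Z[12]=0
i=13: fresh scan; Z[13]=0
i=14: fresh scan; Z[14]=0
i=15: fresh scan; Z[15]=0
i=16: fresh scan; Z[16]=1 scan→box=[16,17)
i=17: fresh scan; Z[17]=0
i=18: fresh scan; Z[18]=1 scan→box=[18,19)
i=19: fresh scan; Z[19]=0
i=20: fresh scan; Z[20]=0
i=21: fresh scan; Z[21]=2 scan→box=[21,23)
i=22: min(r-i=1, Z[1]=0)=0; Z[22]=0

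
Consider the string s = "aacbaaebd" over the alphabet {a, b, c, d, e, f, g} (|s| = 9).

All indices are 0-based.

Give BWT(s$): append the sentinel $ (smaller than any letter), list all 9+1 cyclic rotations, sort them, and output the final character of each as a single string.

d$baaceaba

rank  rotation    last
    0  $aacbaaebd  d
    1  aacbaaebd$  $
    2  aaebd$aacb  b
    3  acbaaebd$a  a
    4  aebd$aacba  a
    5  baaebd$aac  c
    6  bd$aacbaae  e
    7  cbaaebd$aa  a
    8  d$aacbaaeb  b
    9  ebd$aacbaa  a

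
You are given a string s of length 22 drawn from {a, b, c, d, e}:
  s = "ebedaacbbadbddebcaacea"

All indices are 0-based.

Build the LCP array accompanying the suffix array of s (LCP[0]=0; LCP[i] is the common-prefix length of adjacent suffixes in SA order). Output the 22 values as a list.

rank→(start, suffix):
  0 → (21, 'a')
  1 → (4, 'aacbbadbddebcaacea')
  2 → (17, 'aacea')
  3 → (5, 'acbbadbddebcaacea')
  4 → (18, 'acea')
  5 → (9, 'adbddebcaacea')
  6 → (8, 'badbddebcaacea')
  7 → (7, 'bbadbddebcaacea')
  8 → (15, 'bcaacea')
  9 → (11, 'bddebcaacea')
  10 → (1, 'bedaacbbadbddebcaacea')
  11 → (16, 'caacea')
  12 → (6, 'cbbadbddebcaacea')
  13 → (19, 'cea')
  14 → (3, 'daacbbadbddebcaacea')
  15 → (10, 'dbddebcaacea')
  16 → (12, 'ddebcaacea')
  17 → (13, 'debcaacea')
  18 → (20, 'ea')
  19 → (14, 'ebcaacea')
  20 → (0, 'ebedaacbbadbddebcaacea')
  21 → (2, 'edaacbbadbddebcaacea')

SA = [21, 4, 17, 5, 18, 9, 8, 7, 15, 11, 1, 16, 6, 19, 3, 10, 12, 13, 20, 14, 0, 2]
[i] adj suffixes → lcp
  [1] 21/4 → 1 ('a')
  [2] 4/17 → 3 ('aac')
  [3] 17/5 → 1 ('a')
  [4] 5/18 → 2 ('ac')
  [5] 18/9 → 1 ('a')
  [6] 9/8 → 0 ('')
  [7] 8/7 → 1 ('b')
  [8] 7/15 → 1 ('b')
  [9] 15/11 → 1 ('b')
  [10] 11/1 → 1 ('b')
  [11] 1/16 → 0 ('')
  [12] 16/6 → 1 ('c')
  [13] 6/19 → 1 ('c')
  [14] 19/3 → 0 ('')
  [15] 3/10 → 1 ('d')
  [16] 10/12 → 1 ('d')
  [17] 12/13 → 1 ('d')
  [18] 13/20 → 0 ('')
  [19] 20/14 → 1 ('e')
  [20] 14/0 → 2 ('eb')
  [21] 0/2 → 1 ('e')

[0, 1, 3, 1, 2, 1, 0, 1, 1, 1, 1, 0, 1, 1, 0, 1, 1, 1, 0, 1, 2, 1]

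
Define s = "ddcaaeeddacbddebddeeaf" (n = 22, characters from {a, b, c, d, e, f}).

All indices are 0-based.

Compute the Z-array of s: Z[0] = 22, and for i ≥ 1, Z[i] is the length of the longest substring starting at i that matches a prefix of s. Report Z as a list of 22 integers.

[22, 1, 0, 0, 0, 0, 0, 2, 1, 0, 0, 0, 2, 1, 0, 0, 2, 1, 0, 0, 0, 0]

Z[0]=22
i=1: i≥r, start 0; Z[1]=1 scan→box=[1,2)
i=2: i≥r, start 0; Z[2]=0
i=3: i≥r, start 0; Z[3]=0
i=4: i≥r, start 0; Z[4]=0
i=5: i≥r, start 0; Z[5]=0
i=6: i≥r, start 0; Z[6]=0
i=7: i≥r, start 0; Z[7]=2 scan→box=[7,9)
i=8: min(r-i=1, Z[1]=1)=1; Z[8]=1
i=9: i≥r, start 0; Z[9]=0
i=10: i≥r, start 0; Z[10]=0
i=11: i≥r, start 0; Z[11]=0
i=12: i≥r, start 0; Z[12]=2 scan→box=[12,14)
i=13: min(r-i=1, Z[1]=1)=1; Z[13]=1
i=14: i≥r, start 0; Z[14]=0
i=15: i≥r, start 0; Z[15]=0
i=16: i≥r, start 0; Z[16]=2 scan→box=[16,18)
i=17: min(r-i=1, Z[1]=1)=1; Z[17]=1
i=18: i≥r, start 0; Z[18]=0
i=19: i≥r, start 0; Z[19]=0
i=20: i≥r, start 0; Z[20]=0
i=21: i≥r, start 0; Z[21]=0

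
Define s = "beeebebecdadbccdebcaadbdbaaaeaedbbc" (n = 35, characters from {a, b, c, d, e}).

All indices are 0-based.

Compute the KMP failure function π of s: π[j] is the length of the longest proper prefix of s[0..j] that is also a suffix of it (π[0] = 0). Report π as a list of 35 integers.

[0, 0, 0, 0, 1, 2, 1, 2, 0, 0, 0, 0, 1, 0, 0, 0, 0, 1, 0, 0, 0, 0, 1, 0, 1, 0, 0, 0, 0, 0, 0, 0, 1, 1, 0]

π[0] = 0
j=1 s[j]='e': π[1]=0 (border '')
j=2 s[j]='e': π[2]=0 (border '')
j=3 s[j]='e': π[3]=0 (border '')
j=4 s[j]='b': π[4]=1 (border 'b')
j=5 s[j]='e': π[5]=2 (border 'be')
j=6 s[j]='b': k: 2→0; π[6]=1 (border 'b')
j=7 s[j]='e': π[7]=2 (border 'be')
j=8 s[j]='c': k: 2→0; π[8]=0 (border '')
j=9 s[j]='d': π[9]=0 (border '')
j=10 s[j]='a': π[10]=0 (border '')
j=11 s[j]='d': π[11]=0 (border '')
j=12 s[j]='b': π[12]=1 (border 'b')
j=13 s[j]='c': k: 1→0; π[13]=0 (border '')
j=14 s[j]='c': π[14]=0 (border '')
j=15 s[j]='d': π[15]=0 (border '')
j=16 s[j]='e': π[16]=0 (border '')
j=17 s[j]='b': π[17]=1 (border 'b')
j=18 s[j]='c': k: 1→0; π[18]=0 (border '')
j=19 s[j]='a': π[19]=0 (border '')
j=20 s[j]='a': π[20]=0 (border '')
j=21 s[j]='d': π[21]=0 (border '')
j=22 s[j]='b': π[22]=1 (border 'b')
j=23 s[j]='d': k: 1→0; π[23]=0 (border '')
j=24 s[j]='b': π[24]=1 (border 'b')
j=25 s[j]='a': k: 1→0; π[25]=0 (border '')
j=26 s[j]='a': π[26]=0 (border '')
j=27 s[j]='a': π[27]=0 (border '')
j=28 s[j]='e': π[28]=0 (border '')
j=29 s[j]='a': π[29]=0 (border '')
j=30 s[j]='e': π[30]=0 (border '')
j=31 s[j]='d': π[31]=0 (border '')
j=32 s[j]='b': π[32]=1 (border 'b')
j=33 s[j]='b': k: 1→0; π[33]=1 (border 'b')
j=34 s[j]='c': k: 1→0; π[34]=0 (border '')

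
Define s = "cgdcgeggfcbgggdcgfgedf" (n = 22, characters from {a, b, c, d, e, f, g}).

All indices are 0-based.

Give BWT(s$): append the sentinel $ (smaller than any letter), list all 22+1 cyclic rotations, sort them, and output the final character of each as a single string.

rank  rotation                 last
    0  $cgdcgeggfcbgggdcgfgedf  f
    1  bgggdcgfgedf$cgdcgeggfc  c
    2  cbgggdcgfgedf$cgdcgeggf  f
    3  cgdcgeggfcbgggdcgfgedf$  $
    4  cgeggfcbgggdcgfgedf$cgd  d
    5  cgfgedf$cgdcgeggfcbgggd  d
    6  dcgeggfcbgggdcgfgedf$cg  g
    7  dcgfgedf$cgdcgeggfcbggg  g
    8  df$cgdcgeggfcbgggdcgfge  e
    9  edf$cgdcgeggfcbgggdcgfg  g
   10  eggfcbgggdcgfgedf$cgdcg  g
   11  f$cgdcgeggfcbgggdcgfged  d
   12  fcbgggdcgfgedf$cgdcgegg  g
   13  fgedf$cgdcgeggfcbgggdcg  g
   14  gdcgeggfcbgggdcgfgedf$c  c
   15  gdcgfgedf$cgdcgeggfcbgg  g
   16  gedf$cgdcgeggfcbgggdcgf  f
   17  geggfcbgggdcgfgedf$cgdc  c
   18  gfcbgggdcgfgedf$cgdcgeg  g
   19  gfgedf$cgdcgeggfcbgggdc  c
   20  ggdcgfgedf$cgdcgeggfcbg  g
   21  ggfcbgggdcgfgedf$cgdcge  e
   22  gggdcgfgedf$cgdcgeggfcb  b

fcf$ddggeggdggcgfcgcgeb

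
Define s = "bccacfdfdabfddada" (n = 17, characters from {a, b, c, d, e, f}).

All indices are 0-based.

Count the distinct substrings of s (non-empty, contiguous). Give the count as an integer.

137

sorted suffixes:
  #0 SA[0]=16  'a'
  #1 SA[1]=9  'abfddada'
  #2 SA[2]=3  'acfdfdabfddada'
  #3 SA[3]=14  'ada'
  #4 SA[4]=0  'bccacfdfdabfddada'
  #5 SA[5]=10  'bfddada'
  #6 SA[6]=2  'cacfdfdabfddada'
  #7 SA[7]=1  'ccacfdfdabfddada'
  #8 SA[8]=4  'cfdfdabfddada'
  #9 SA[9]=15  'da'
  #10 SA[10]=8  'dabfddada'
  #11 SA[11]=13  'dada'
  #12 SA[12]=12  'ddada'
  #13 SA[13]=6  'dfdabfddada'
  #14 SA[14]=7  'fdabfddada'
  #15 SA[15]=11  'fddada'
  #16 SA[16]=5  'fdfdabfddada'

SA = [16, 9, 3, 14, 0, 10, 2, 1, 4, 15, 8, 13, 12, 6, 7, 11, 5]
rank  pair      lcp
   1  s[16:],s[9:]  1  'a'
   2  s[9:],s[3:]  1  'a'
   3  s[3:],s[14:]  1  'a'
   4  s[14:],s[0:]  0  ''
   5  s[0:],s[10:]  1  'b'
   6  s[10:],s[2:]  0  ''
   7  s[2:],s[1:]  1  'c'
   8  s[1:],s[4:]  1  'c'
   9  s[4:],s[15:]  0  ''
  10  s[15:],s[8:]  2  'da'
  11  s[8:],s[13:]  2  'da'
  12  s[13:],s[12:]  1  'd'
  13  s[12:],s[6:]  1  'd'
  14  s[6:],s[7:]  0  ''
  15  s[7:],s[11:]  2  'fd'
  16  s[11:],s[5:]  2  'fd'

n(n+1)/2 = 17·18/2 = 153
Σ LCP = 0 + 1 + 1 + 1 + 0 + 1 + 0 + 1 + 1 + 0 + 2 + 2 + 1 + 1 + 0 + 2 + 2 = 16
distinct = 153 − 16 = 137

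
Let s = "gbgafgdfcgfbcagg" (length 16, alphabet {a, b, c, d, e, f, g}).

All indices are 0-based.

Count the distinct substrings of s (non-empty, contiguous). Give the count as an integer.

rank | idx | suffix
   0 |   3 | afgdfcgfbcagg
   1 |  13 | agg
   2 |  11 | bcagg
   3 |   1 | bgafgdfcgfbcagg
   4 |  12 | cagg
   5 |   8 | cgfbcagg
   6 |   6 | dfcgfbcagg
   7 |  10 | fbcagg
   8 |   7 | fcgfbcagg
   9 |   4 | fgdfcgfbcagg
  10 |  15 | g
  11 |   2 | gafgdfcgfbcagg
  12 |   0 | gbgafgdfcgfbcagg
  13 |   5 | gdfcgfbcagg
  14 |   9 | gfbcagg
  15 |  14 | gg

SA = [3, 13, 11, 1, 12, 8, 6, 10, 7, 4, 15, 2, 0, 5, 9, 14]
i: (SA[i-1],SA[i]) lcp shared
  1: (3,13) 1 'a'
  2: (13,11) 0 ''
  3: (11,1) 1 'b'
  4: (1,12) 0 ''
  5: (12,8) 1 'c'
  6: (8,6) 0 ''
  7: (6,10) 0 ''
  8: (10,7) 1 'f'
  9: (7,4) 1 'f'
  10: (4,15) 0 ''
  11: (15,2) 1 'g'
  12: (2,0) 1 'g'
  13: (0,5) 1 'g'
  14: (5,9) 1 'g'
  15: (9,14) 1 'g'

n(n+1)/2 = 16·17/2 = 136
Σ LCP = 0 + 1 + 0 + 1 + 0 + 1 + 0 + 0 + 1 + 1 + 0 + 1 + 1 + 1 + 1 + 1 = 10
distinct = 136 − 10 = 126

126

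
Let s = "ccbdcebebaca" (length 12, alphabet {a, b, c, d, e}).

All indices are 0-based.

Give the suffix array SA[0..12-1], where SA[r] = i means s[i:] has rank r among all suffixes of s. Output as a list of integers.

sorted suffixes:
  #0 SA[0]=11  'a'
  #1 SA[1]=9  'aca'
  #2 SA[2]=8  'baca'
  #3 SA[3]=2  'bdcebebaca'
  #4 SA[4]=6  'bebaca'
  #5 SA[5]=10  'ca'
  #6 SA[6]=1  'cbdcebebaca'
  #7 SA[7]=0  'ccbdcebebaca'
  #8 SA[8]=4  'cebebaca'
  #9 SA[9]=3  'dcebebaca'
  #10 SA[10]=7  'ebaca'
  #11 SA[11]=5  'ebebaca'

[11, 9, 8, 2, 6, 10, 1, 0, 4, 3, 7, 5]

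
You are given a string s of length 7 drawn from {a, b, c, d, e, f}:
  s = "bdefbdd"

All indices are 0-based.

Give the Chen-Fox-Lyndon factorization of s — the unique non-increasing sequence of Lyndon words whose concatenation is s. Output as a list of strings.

emit factor 1: 'bdef' (i=0, period=4)
emit factor 2: 'bdd' (i=4, period=3)

["bdef", "bdd"]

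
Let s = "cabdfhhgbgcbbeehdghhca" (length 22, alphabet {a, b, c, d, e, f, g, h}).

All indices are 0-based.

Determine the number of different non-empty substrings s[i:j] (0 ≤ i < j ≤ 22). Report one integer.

sorted suffixes:
  #0 SA[0]=21  'a'
  #1 SA[1]=1  'abdfhhgbgcbbeehdghhca'
  #2 SA[2]=11  'bbeehdghhca'
  #3 SA[3]=2  'bdfhhgbgcbbeehdghhca'
  #4 SA[4]=12  'beehdghhca'
  #5 SA[5]=8  'bgcbbeehdghhca'
  #6 SA[6]=20  'ca'
  #7 SA[7]=0  'cabdfhhgbgcbbeehdghhca'
  #8 SA[8]=10  'cbbeehdghhca'
  #9 SA[9]=3  'dfhhgbgcbbeehdghhca'
  #10 SA[10]=16  'dghhca'
  #11 SA[11]=13  'eehdghhca'
  #12 SA[12]=14  'ehdghhca'
  #13 SA[13]=4  'fhhgbgcbbeehdghhca'
  #14 SA[14]=7  'gbgcbbeehdghhca'
  #15 SA[15]=9  'gcbbeehdghhca'
  #16 SA[16]=17  'ghhca'
  #17 SA[17]=19  'hca'
  #18 SA[18]=15  'hdghhca'
  #19 SA[19]=6  'hgbgcbbeehdghhca'
  #20 SA[20]=18  'hhca'
  #21 SA[21]=5  'hhgbgcbbeehdghhca'

SA = [21, 1, 11, 2, 12, 8, 20, 0, 10, 3, 16, 13, 14, 4, 7, 9, 17, 19, 15, 6, 18, 5]
rank  pair      lcp
   1  s[21:],s[1:]  1  'a'
   2  s[1:],s[11:]  0  ''
   3  s[11:],s[2:]  1  'b'
   4  s[2:],s[12:]  1  'b'
   5  s[12:],s[8:]  1  'b'
   6  s[8:],s[20:]  0  ''
   7  s[20:],s[0:]  2  'ca'
   8  s[0:],s[10:]  1  'c'
   9  s[10:],s[3:]  0  ''
  10  s[3:],s[16:]  1  'd'
  11  s[16:],s[13:]  0  ''
  12  s[13:],s[14:]  1  'e'
  13  s[14:],s[4:]  0  ''
  14  s[4:],s[7:]  0  ''
  15  s[7:],s[9:]  1  'g'
  16  s[9:],s[17:]  1  'g'
  17  s[17:],s[19:]  0  ''
  18  s[19:],s[15:]  1  'h'
  19  s[15:],s[6:]  1  'h'
  20  s[6:],s[18:]  1  'h'
  21  s[18:],s[5:]  2  'hh'

n(n+1)/2 = 22·23/2 = 253
Σ LCP = 0 + 1 + 0 + 1 + 1 + 1 + 0 + 2 + 1 + 0 + 1 + 0 + 1 + 0 + 0 + 1 + 1 + 0 + 1 + 1 + 1 + 2 = 16
distinct = 253 − 16 = 237

237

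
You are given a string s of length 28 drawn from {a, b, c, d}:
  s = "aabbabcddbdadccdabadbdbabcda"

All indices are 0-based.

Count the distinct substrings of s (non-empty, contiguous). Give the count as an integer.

rank | idx | suffix
   0 |  27 | a
   1 |   0 | aabbabcddbdadccdabadbdbabcda
   2 |  16 | abadbdbabcda
   3 |   1 | abbabcddbdadccdabadbdbabcda
   4 |  23 | abcda
   5 |   4 | abcddbdadccdabadbdbabcda
   6 |  18 | adbdbabcda
   7 |  11 | adccdabadbdbabcda
   8 |  22 | babcda
   9 |   3 | babcddbdadccdabadbdbabcda
  10 |  17 | badbdbabcda
  11 |   2 | bbabcddbdadccdabadbdbabcda
  12 |  24 | bcda
  13 |   5 | bcddbdadccdabadbdbabcda
  14 |   9 | bdadccdabadbdbabcda
  15 |  20 | bdbabcda
  16 |  13 | ccdabadbdbabcda
  17 |  25 | cda
  18 |  14 | cdabadbdbabcda
  19 |   6 | cddbdadccdabadbdbabcda
  20 |  26 | da
  21 |  15 | dabadbdbabcda
  22 |  10 | dadccdabadbdbabcda
  23 |  21 | dbabcda
  24 |   8 | dbdadccdabadbdbabcda
  25 |  19 | dbdbabcda
  26 |  12 | dccdabadbdbabcda
  27 |   7 | ddbdadccdabadbdbabcda

SA = [27, 0, 16, 1, 23, 4, 18, 11, 22, 3, 17, 2, 24, 5, 9, 20, 13, 25, 14, 6, 26, 15, 10, 21, 8, 19, 12, 7]
rank  pair      lcp
   1  s[27:],s[0:]  1  'a'
   2  s[0:],s[16:]  1  'a'
   3  s[16:],s[1:]  2  'ab'
   4  s[1:],s[23:]  2  'ab'
   5  s[23:],s[4:]  4  'abcd'
   6  s[4:],s[18:]  1  'a'
   7  s[18:],s[11:]  2  'ad'
   8  s[11:],s[22:]  0  ''
   9  s[22:],s[3:]  5  'babcd'
  10  s[3:],s[17:]  2  'ba'
  11  s[17:],s[2:]  1  'b'
  12  s[2:],s[24:]  1  'b'
  13  s[24:],s[5:]  3  'bcd'
  14  s[5:],s[9:]  1  'b'
  15  s[9:],s[20:]  2  'bd'
  16  s[20:],s[13:]  0  ''
  17  s[13:],s[25:]  1  'c'
  18  s[25:],s[14:]  3  'cda'
  19  s[14:],s[6:]  2  'cd'
  20  s[6:],s[26:]  0  ''
  21  s[26:],s[15:]  2  'da'
  22  s[15:],s[10:]  2  'da'
  23  s[10:],s[21:]  1  'd'
  24  s[21:],s[8:]  2  'db'
  25  s[8:],s[19:]  3  'dbd'
  26  s[19:],s[12:]  1  'd'
  27  s[12:],s[7:]  1  'd'

n(n+1)/2 = 28·29/2 = 406
Σ LCP = 0 + 1 + 1 + 2 + 2 + 4 + 1 + 2 + 0 + 5 + 2 + 1 + 1 + 3 + 1 + 2 + 0 + 1 + 3 + 2 + 0 + 2 + 2 + 1 + 2 + 3 + 1 + 1 = 46
distinct = 406 − 46 = 360

360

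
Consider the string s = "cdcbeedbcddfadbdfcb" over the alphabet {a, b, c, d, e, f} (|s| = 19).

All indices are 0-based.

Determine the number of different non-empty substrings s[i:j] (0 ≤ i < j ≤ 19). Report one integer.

rank→(start, suffix):
  0 → (12, 'adbdfcb')
  1 → (18, 'b')
  2 → (7, 'bcddfadbdfcb')
  3 → (14, 'bdfcb')
  4 → (3, 'beedbcddfadbdfcb')
  5 → (17, 'cb')
  6 → (2, 'cbeedbcddfadbdfcb')
  7 → (0, 'cdcbeedbcddfadbdfcb')
  8 → (8, 'cddfadbdfcb')
  9 → (6, 'dbcddfadbdfcb')
  10 → (13, 'dbdfcb')
  11 → (1, 'dcbeedbcddfadbdfcb')
  12 → (9, 'ddfadbdfcb')
  13 → (10, 'dfadbdfcb')
  14 → (15, 'dfcb')
  15 → (5, 'edbcddfadbdfcb')
  16 → (4, 'eedbcddfadbdfcb')
  17 → (11, 'fadbdfcb')
  18 → (16, 'fcb')

SA = [12, 18, 7, 14, 3, 17, 2, 0, 8, 6, 13, 1, 9, 10, 15, 5, 4, 11, 16]
rank  pair      lcp
   1  s[12:],s[18:]  0  ''
   2  s[18:],s[7:]  1  'b'
   3  s[7:],s[14:]  1  'b'
   4  s[14:],s[3:]  1  'b'
   5  s[3:],s[17:]  0  ''
   6  s[17:],s[2:]  2  'cb'
   7  s[2:],s[0:]  1  'c'
   8  s[0:],s[8:]  2  'cd'
   9  s[8:],s[6:]  0  ''
  10  s[6:],s[13:]  2  'db'
  11  s[13:],s[1:]  1  'd'
  12  s[1:],s[9:]  1  'd'
  13  s[9:],s[10:]  1  'd'
  14  s[10:],s[15:]  2  'df'
  15  s[15:],s[5:]  0  ''
  16  s[5:],s[4:]  1  'e'
  17  s[4:],s[11:]  0  ''
  18  s[11:],s[16:]  1  'f'

n(n+1)/2 = 19·20/2 = 190
Σ LCP = 0 + 0 + 1 + 1 + 1 + 0 + 2 + 1 + 2 + 0 + 2 + 1 + 1 + 1 + 2 + 0 + 1 + 0 + 1 = 17
distinct = 190 − 17 = 173

173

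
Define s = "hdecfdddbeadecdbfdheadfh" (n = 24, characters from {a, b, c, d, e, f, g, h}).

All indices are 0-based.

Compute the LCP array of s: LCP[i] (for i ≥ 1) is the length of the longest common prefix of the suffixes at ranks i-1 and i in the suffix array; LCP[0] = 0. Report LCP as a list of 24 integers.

[0, 2, 0, 1, 0, 1, 0, 2, 1, 2, 1, 3, 1, 1, 0, 3, 1, 2, 0, 2, 1, 0, 1, 1]

rank | idx | suffix
   0 |  10 | adecdbfdheadfh
   1 |  20 | adfh
   2 |   8 | beadecdbfdheadfh
   3 |  15 | bfdheadfh
   4 |  13 | cdbfdheadfh
   5 |   3 | cfdddbeadecdbfdheadfh
   6 |   7 | dbeadecdbfdheadfh
   7 |  14 | dbfdheadfh
   8 |   6 | ddbeadecdbfdheadfh
   9 |   5 | dddbeadecdbfdheadfh
  10 |  11 | decdbfdheadfh
  11 |   1 | decfdddbeadecdbfdheadfh
  12 |  21 | dfh
  13 |  17 | dheadfh
  14 |   9 | eadecdbfdheadfh
  15 |  19 | eadfh
  16 |  12 | ecdbfdheadfh
  17 |   2 | ecfdddbeadecdbfdheadfh
  18 |   4 | fdddbeadecdbfdheadfh
  19 |  16 | fdheadfh
  20 |  22 | fh
  21 |  23 | h
  22 |   0 | hdecfdddbeadecdbfdheadfh
  23 |  18 | headfh

SA = [10, 20, 8, 15, 13, 3, 7, 14, 6, 5, 11, 1, 21, 17, 9, 19, 12, 2, 4, 16, 22, 23, 0, 18]
[i] adj suffixes → lcp
  [1] 10/20 → 2 ('ad')
  [2] 20/8 → 0 ('')
  [3] 8/15 → 1 ('b')
  [4] 15/13 → 0 ('')
  [5] 13/3 → 1 ('c')
  [6] 3/7 → 0 ('')
  [7] 7/14 → 2 ('db')
  [8] 14/6 → 1 ('d')
  [9] 6/5 → 2 ('dd')
  [10] 5/11 → 1 ('d')
  [11] 11/1 → 3 ('dec')
  [12] 1/21 → 1 ('d')
  [13] 21/17 → 1 ('d')
  [14] 17/9 → 0 ('')
  [15] 9/19 → 3 ('ead')
  [16] 19/12 → 1 ('e')
  [17] 12/2 → 2 ('ec')
  [18] 2/4 → 0 ('')
  [19] 4/16 → 2 ('fd')
  [20] 16/22 → 1 ('f')
  [21] 22/23 → 0 ('')
  [22] 23/0 → 1 ('h')
  [23] 0/18 → 1 ('h')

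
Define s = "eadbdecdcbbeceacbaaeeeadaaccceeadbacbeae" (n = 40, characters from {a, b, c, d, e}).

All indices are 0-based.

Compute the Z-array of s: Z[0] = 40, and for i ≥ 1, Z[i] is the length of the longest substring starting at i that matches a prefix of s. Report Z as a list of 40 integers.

[40, 0, 0, 0, 0, 1, 0, 0, 0, 0, 0, 1, 0, 2, 0, 0, 0, 0, 0, 1, 1, 3, 0, 0, 0, 0, 0, 0, 0, 1, 4, 0, 0, 0, 0, 0, 0, 2, 0, 1]

Z[0]=40
i=1: i≥r, start 0; Z[1]=0
i=2: i≥r, start 0; Z[2]=0
i=3: i≥r, start 0; Z[3]=0
i=4: i≥r, start 0; Z[4]=0
i=5: i≥r, start 0; Z[5]=1 extend→box=[5,6)
i=6: i≥r, start 0; Z[6]=0
i=7: i≥r, start 0; Z[7]=0
i=8: i≥r, start 0; Z[8]=0
i=9: i≥r, start 0; Z[9]=0
i=10: i≥r, start 0; Z[10]=0
i=11: i≥r, start 0; Z[11]=1 extend→box=[11,12)
i=12: i≥r, start 0; Z[12]=0
i=13: i≥r, start 0; Z[13]=2 extend→box=[13,15)
i=14: min(r-i=1, Z[1]=0)=0; Z[14]=0
i=15: i≥r, start 0; Z[15]=0
i=16: i≥r, start 0; Z[16]=0
i=17: i≥r, start 0; Z[17]=0
i=18: i≥r, start 0; Z[18]=0
i=19: i≥r, start 0; Z[19]=1 extend→box=[19,20)
i=20: i≥r, start 0; Z[20]=1 extend→box=[20,21)
i=21: i≥r, start 0; Z[21]=3 extend→box=[21,24)
i=22: min(r-i=2, Z[1]=0)=0; Z[22]=0
i=23: min(r-i=1, Z[2]=0)=0; Z[23]=0
i=24: i≥r, start 0; Z[24]=0
i=25: i≥r, start 0; Z[25]=0
i=26: i≥r, start 0; Z[26]=0
i=27: i≥r, start 0; Z[27]=0
i=28: i≥r, start 0; Z[28]=0
i=29: i≥r, start 0; Z[29]=1 extend→box=[29,30)
i=30: i≥r, start 0; Z[30]=4 extend→box=[30,34)
i=31: min(r-i=3, Z[1]=0)=0; Z[31]=0
i=32: min(r-i=2, Z[2]=0)=0; Z[32]=0
i=33: min(r-i=1, Z[3]=0)=0; Z[33]=0
i=34: i≥r, start 0; Z[34]=0
i=35: i≥r, start 0; Z[35]=0
i=36: i≥r, start 0; Z[36]=0
i=37: i≥r, start 0; Z[37]=2 extend→box=[37,39)
i=38: min(r-i=1, Z[1]=0)=0; Z[38]=0
i=39: i≥r, start 0; Z[39]=1 extend→box=[39,40)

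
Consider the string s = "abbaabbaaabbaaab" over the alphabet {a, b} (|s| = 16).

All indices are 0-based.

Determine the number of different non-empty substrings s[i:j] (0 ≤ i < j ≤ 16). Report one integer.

sorted suffixes:
  #0 SA[0]=12  'aaab'
  #1 SA[1]=7  'aaabbaaab'
  #2 SA[2]=13  'aab'
  #3 SA[3]=8  'aabbaaab'
  #4 SA[4]=3  'aabbaaabbaaab'
  #5 SA[5]=14  'ab'
  #6 SA[6]=9  'abbaaab'
  #7 SA[7]=4  'abbaaabbaaab'
  #8 SA[8]=0  'abbaabbaaabbaaab'
  #9 SA[9]=15  'b'
  #10 SA[10]=11  'baaab'
  #11 SA[11]=6  'baaabbaaab'
  #12 SA[12]=2  'baabbaaabbaaab'
  #13 SA[13]=10  'bbaaab'
  #14 SA[14]=5  'bbaaabbaaab'
  #15 SA[15]=1  'bbaabbaaabbaaab'

SA = [12, 7, 13, 8, 3, 14, 9, 4, 0, 15, 11, 6, 2, 10, 5, 1]
i: (SA[i-1],SA[i]) lcp shared
  1: (12,7) 4 'aaab'
  2: (7,13) 2 'aa'
  3: (13,8) 3 'aab'
  4: (8,3) 8 'aabbaaab'
  5: (3,14) 1 'a'
  6: (14,9) 2 'ab'
  7: (9,4) 7 'abbaaab'
  8: (4,0) 5 'abbaa'
  9: (0,15) 0 ''
  10: (15,11) 1 'b'
  11: (11,6) 5 'baaab'
  12: (6,2) 3 'baa'
  13: (2,10) 1 'b'
  14: (10,5) 6 'bbaaab'
  15: (5,1) 4 'bbaa'

n(n+1)/2 = 16·17/2 = 136
Σ LCP = 0 + 4 + 2 + 3 + 8 + 1 + 2 + 7 + 5 + 0 + 1 + 5 + 3 + 1 + 6 + 4 = 52
distinct = 136 − 52 = 84

84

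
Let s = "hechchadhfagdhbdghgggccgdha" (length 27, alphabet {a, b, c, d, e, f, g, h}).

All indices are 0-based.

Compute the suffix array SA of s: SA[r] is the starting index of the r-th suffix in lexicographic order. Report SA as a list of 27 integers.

rank→(start, suffix):
  0 → (26, 'a')
  1 → (6, 'adhfagdhbdghgggccgdha')
  2 → (10, 'agdhbdghgggccgdha')
  3 → (14, 'bdghgggccgdha')
  4 → (21, 'ccgdha')
  5 → (22, 'cgdha')
  6 → (4, 'chadhfagdhbdghgggccgdha')
  7 → (2, 'chchadhfagdhbdghgggccgdha')
  8 → (15, 'dghgggccgdha')
  9 → (24, 'dha')
  10 → (12, 'dhbdghgggccgdha')
  11 → (7, 'dhfagdhbdghgggccgdha')
  12 → (1, 'echchadhfagdhbdghgggccgdha')
  13 → (9, 'fagdhbdghgggccgdha')
  14 → (20, 'gccgdha')
  15 → (23, 'gdha')
  16 → (11, 'gdhbdghgggccgdha')
  17 → (19, 'ggccgdha')
  18 → (18, 'gggccgdha')
  19 → (16, 'ghgggccgdha')
  20 → (25, 'ha')
  21 → (5, 'hadhfagdhbdghgggccgdha')
  22 → (13, 'hbdghgggccgdha')
  23 → (3, 'hchadhfagdhbdghgggccgdha')
  24 → (0, 'hechchadhfagdhbdghgggccgdha')
  25 → (8, 'hfagdhbdghgggccgdha')
  26 → (17, 'hgggccgdha')

[26, 6, 10, 14, 21, 22, 4, 2, 15, 24, 12, 7, 1, 9, 20, 23, 11, 19, 18, 16, 25, 5, 13, 3, 0, 8, 17]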